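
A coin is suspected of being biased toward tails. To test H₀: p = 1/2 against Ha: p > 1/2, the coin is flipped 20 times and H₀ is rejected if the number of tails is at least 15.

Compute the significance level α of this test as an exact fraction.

5425/262144

The Type I error probability is α = P(S ≥ 15) computed under H₀, where S ~ Binomial(20, 1/2).
P(S ≥ 15) = [C(20,15) + C(20,16) + C(20,17) + C(20,18) + C(20,19) + C(20,20)] / 2^20 = (15504 + 4845 + 1140 + 190 + 20 + 1) / 1048576 = 21700/1048576 = 5425/262144.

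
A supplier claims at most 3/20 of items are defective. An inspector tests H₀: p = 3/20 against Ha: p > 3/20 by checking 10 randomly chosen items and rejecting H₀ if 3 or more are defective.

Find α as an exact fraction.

460297010259/2560000000000

Under H₀, X ~ Binomial(10, 3/20); the Type I error rate is P(X ≥ 3).
α = 1 − P(X ≤ 2) = 1 − 2099702989741/2560000000000 = 460297010259/2560000000000.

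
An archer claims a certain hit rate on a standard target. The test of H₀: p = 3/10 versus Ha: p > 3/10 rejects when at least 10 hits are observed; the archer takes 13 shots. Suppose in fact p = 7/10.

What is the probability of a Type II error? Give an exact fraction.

579394354239/1000000000000

A Type II error is failing to reject when Ha holds: with p = 7/10, β = P(Y ≤ 9).
Equivalently, β = 1 − P(Y ≥ 10) = 579394354239/1000000000000.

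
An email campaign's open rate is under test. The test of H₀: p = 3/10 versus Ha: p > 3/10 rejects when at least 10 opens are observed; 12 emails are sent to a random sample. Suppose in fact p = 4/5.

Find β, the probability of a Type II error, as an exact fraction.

Under the alternative p = 4/5, K ~ Binomial(12, 4/5); β is the probability the test does not reject, P(K < 10).
Summing C(12,j)·(4/5)^j·(1/5)^{12-j} for j = 0..9 gives 21565149/48828125.

21565149/48828125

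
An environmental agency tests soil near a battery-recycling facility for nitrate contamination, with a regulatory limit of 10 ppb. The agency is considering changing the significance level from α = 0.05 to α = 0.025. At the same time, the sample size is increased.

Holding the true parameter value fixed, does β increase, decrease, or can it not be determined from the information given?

The first change alone would make β increase; the second alone would make β decrease. Which effect dominates depends on the magnitudes, which are not given.

Cannot be determined from the information given.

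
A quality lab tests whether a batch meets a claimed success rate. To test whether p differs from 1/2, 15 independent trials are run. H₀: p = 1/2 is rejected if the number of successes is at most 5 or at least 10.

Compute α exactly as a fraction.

309/1024

The significance level is the null-hypothesis probability of the rejection region {≤5} ∪ {≥10}.
The two tails are symmetric, so α = 2·(1 + 15 + 105 + 455 + 1365 + 3003)/2^15 = 9888/32768 = 309/1024.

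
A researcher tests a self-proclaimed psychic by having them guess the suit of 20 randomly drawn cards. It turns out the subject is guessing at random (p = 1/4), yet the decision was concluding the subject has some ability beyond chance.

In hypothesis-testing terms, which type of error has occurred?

Type I error

The null hypothesis here is that the subject is guessing at random (p = 1/4).
'Concluding the subject has some ability beyond chance' corresponds to rejecting H₀.
H₀ was rejected but H₀ is true — a Type I error (false positive).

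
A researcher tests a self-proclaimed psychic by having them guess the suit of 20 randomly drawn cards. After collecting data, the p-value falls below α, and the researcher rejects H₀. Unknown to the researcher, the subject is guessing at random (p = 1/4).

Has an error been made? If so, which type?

The conventional null hypothesis here is that the subject is guessing at random (p = 1/4).
H₀ was rejected, but H₀ is actually true.
Rejecting a true null hypothesis is a Type I error (false positive).

Type I error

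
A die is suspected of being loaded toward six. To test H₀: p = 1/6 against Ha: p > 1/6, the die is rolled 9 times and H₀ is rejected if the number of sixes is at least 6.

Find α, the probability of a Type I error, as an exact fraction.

Under H₀, K ~ Binomial(9, 1/6), and α = P(K ≥ 6).
Adding the binomial terms for j = 6 through 9 with p = 1/6 yields 5723/5038848.

5723/5038848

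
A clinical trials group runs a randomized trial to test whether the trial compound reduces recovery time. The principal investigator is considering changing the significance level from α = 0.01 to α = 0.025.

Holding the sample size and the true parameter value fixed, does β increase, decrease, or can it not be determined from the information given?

A larger α widens the rejection region, so when the alternative is true more outcomes lead to rejection — failing to reject becomes less likely.

It decreases.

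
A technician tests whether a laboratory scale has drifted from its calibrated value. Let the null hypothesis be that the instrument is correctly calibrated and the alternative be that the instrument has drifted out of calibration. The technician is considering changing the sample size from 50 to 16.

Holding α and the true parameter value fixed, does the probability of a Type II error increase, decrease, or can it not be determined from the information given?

It increases.

Reducing n widens both sampling distributions, so the test has less ability to distinguish Ha from H₀.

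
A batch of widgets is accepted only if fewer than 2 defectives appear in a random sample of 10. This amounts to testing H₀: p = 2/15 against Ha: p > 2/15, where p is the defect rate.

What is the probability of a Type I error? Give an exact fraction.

75567303772/192216796875

Under H₀, K ~ Binomial(10, 2/15); the Type I error rate is P(K ≥ 2).
Computing the lower-tail complement: 1 − 116649493103/192216796875 = 75567303772/192216796875.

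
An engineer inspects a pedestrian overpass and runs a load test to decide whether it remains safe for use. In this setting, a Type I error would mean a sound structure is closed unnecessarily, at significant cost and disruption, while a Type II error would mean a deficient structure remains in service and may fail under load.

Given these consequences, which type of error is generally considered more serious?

The Type II consequence (a deficient structure remains in service and may fail under load) is more severe than the Type I consequence (a sound structure is closed unnecessarily, at significant cost and disruption).

Type II error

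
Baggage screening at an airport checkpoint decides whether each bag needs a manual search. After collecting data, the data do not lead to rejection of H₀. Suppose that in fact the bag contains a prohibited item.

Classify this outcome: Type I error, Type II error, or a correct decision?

Type II error

The conventional null hypothesis here is that the bag contains no prohibited items.
H₀ was not rejected, but H₀ is actually false.
Failing to reject a false null hypothesis is a Type II error (false negative).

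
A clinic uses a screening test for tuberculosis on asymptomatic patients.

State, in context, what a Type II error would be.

A Type II error would mean concluding that the patient does not have tuberculosis (or at least failing to establish that the patient has tuberculosis) when in fact the patient has tuberculosis.

With the conventional null hypothesis that the patient does not have tuberculosis:
A Type II error is failing to reject H₀ when H₀ is false.
Here that means clearing the patient as negative when actually the patient has tuberculosis.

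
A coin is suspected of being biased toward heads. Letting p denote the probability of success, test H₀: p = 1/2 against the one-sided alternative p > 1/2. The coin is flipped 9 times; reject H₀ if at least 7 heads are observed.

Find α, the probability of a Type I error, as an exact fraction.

Under H₀, X ~ Binomial(9, 1/2), and α = P(X ≥ 7).
P(X ≥ 7) = [C(9,7) + C(9,8) + C(9,9)] / 2^9 = (36 + 9 + 1) / 512 = 46/512 = 23/256.

23/256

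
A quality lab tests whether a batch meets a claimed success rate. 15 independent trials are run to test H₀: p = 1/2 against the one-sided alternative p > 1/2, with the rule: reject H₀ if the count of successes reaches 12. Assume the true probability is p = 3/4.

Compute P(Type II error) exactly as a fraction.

144609703/268435456

Under the alternative p = 3/4, S ~ Binomial(15, 3/4); β is the probability the test does not reject, P(S < 12).
Adding the binomial probabilities P(S=0)+…+P(S=11) at p = 3/4 gives 144609703/268435456.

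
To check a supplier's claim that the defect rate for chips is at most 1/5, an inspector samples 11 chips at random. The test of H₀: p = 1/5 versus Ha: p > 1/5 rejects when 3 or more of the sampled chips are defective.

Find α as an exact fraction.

3736313/9765625

α = P(reject H₀ | H₀ true) = P(K ≥ 3 | p = 1/5), K ~ Binomial(11, 1/5).
α = 1 − P(K ≤ 2) = 1 − 6029312/9765625 = 3736313/9765625.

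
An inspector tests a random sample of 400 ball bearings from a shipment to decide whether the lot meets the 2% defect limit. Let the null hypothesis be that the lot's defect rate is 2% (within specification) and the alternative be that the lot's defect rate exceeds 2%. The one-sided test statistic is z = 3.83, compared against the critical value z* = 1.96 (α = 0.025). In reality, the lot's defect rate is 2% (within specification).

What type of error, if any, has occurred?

Since z = 3.83 > z* = 1.96, H₀ is rejected.
H₀ is true (actually the lot's defect rate is 2% (within specification)).
Rejecting a true H₀ is a Type I error.

Type I error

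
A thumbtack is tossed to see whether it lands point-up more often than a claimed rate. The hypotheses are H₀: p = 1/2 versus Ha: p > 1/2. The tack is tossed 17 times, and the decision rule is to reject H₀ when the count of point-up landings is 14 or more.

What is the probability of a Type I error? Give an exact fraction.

The Type I error probability is α = P(Y ≥ 14) computed under H₀, where Y ~ Binomial(17, 1/2).
Summing the upper tail: (680 + 136 + 17 + 1) / 2^17 = 834/131072 = 417/65536.

417/65536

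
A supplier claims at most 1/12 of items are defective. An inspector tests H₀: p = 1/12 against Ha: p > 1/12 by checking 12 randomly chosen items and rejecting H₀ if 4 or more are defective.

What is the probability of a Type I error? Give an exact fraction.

α = P(reject H₀ | H₀ true) = P(X ≥ 4 | p = 1/12), X ~ Binomial(12, 1/12).
α = 1 − P(X ≤ 3) = 1 − 2930928979913/2972033482752 = 41104502839/2972033482752.

41104502839/2972033482752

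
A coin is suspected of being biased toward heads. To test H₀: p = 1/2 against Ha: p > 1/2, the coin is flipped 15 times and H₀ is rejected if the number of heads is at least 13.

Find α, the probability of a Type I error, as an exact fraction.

121/32768

Under H₀, K ~ Binomial(15, 1/2), and α = P(K ≥ 13).
P(K ≥ 13) = [C(15,13) + C(15,14) + C(15,15)] / 2^15 = (105 + 15 + 1) / 32768 = 121/32768.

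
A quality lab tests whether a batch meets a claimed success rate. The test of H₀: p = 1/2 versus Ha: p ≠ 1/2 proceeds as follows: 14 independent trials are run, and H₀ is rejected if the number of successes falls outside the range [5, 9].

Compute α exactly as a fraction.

Under H₀, Y ~ Binomial(14, 1/2); α is the probability of landing in either tail, P(Y ≤ 4) + P(Y ≥ 10).
By symmetry, α = 2·P(Y ≤ 4) = 2·(1 + 14 + 91 + 364 + 1001)/16384 = 2942/16384 = 1471/8192.

1471/8192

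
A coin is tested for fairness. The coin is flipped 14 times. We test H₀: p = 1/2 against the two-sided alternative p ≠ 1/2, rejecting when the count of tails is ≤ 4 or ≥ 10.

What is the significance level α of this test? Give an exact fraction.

1471/8192

The significance level is the null-hypothesis probability of the rejection region {≤4} ∪ {≥10}.
Each tail has probability (1 + 14 + 91 + 364 + 1001)/16384; doubling gives α = 2942/16384 = 1471/8192.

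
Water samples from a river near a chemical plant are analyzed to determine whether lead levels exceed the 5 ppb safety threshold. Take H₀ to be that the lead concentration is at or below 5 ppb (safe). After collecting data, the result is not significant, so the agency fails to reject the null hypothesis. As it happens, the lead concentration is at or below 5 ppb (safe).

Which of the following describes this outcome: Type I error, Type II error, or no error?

The test retained a true H₀ — the decision matches the true state.

No error (correct decision).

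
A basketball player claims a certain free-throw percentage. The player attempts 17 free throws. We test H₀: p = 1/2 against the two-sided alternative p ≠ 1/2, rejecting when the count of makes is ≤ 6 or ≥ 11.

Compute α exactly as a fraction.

α = P(S ≤ 6 or S ≥ 11 | p = 1/2), S ~ Binomial(17, 1/2).
The two tails are symmetric, so α = 2·(1 + 17 + 136 + 680 + 2380 + 6188 + 12376)/2^17 = 43556/131072 = 10889/32768.

10889/32768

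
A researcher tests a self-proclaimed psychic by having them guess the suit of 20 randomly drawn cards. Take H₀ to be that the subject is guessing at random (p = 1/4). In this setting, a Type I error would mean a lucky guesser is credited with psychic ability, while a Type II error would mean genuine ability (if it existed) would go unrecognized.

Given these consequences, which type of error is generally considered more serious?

Type I error

The Type I consequence (a lucky guesser is credited with psychic ability) is more severe than the Type II consequence (genuine ability (if it existed) would go unrecognized).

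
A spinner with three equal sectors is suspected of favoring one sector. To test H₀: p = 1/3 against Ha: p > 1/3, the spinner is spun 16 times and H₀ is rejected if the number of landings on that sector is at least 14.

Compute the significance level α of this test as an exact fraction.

19/1594323

The Type I error probability is α = P(Y ≥ 14) computed under H₀, where Y ~ Binomial(16, 1/3).
Adding the binomial terms for j = 14 through 16 with p = 1/3 yields 19/1594323.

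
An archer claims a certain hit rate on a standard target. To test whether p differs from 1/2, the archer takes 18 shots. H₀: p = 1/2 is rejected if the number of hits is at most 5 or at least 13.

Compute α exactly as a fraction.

Under H₀, S ~ Binomial(18, 1/2); α is the probability of landing in either tail, P(S ≤ 5) + P(S ≥ 13).
By symmetry, α = 2·P(S ≤ 5) = 2·(1 + 18 + 153 + 816 + 3060 + 8568)/262144 = 25232/262144 = 1577/16384.

1577/16384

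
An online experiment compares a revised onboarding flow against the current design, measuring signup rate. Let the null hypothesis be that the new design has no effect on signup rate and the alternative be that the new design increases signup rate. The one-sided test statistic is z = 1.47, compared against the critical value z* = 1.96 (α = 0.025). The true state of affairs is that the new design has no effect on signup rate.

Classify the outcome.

Since z = 1.47 ≤ z* = 1.96, H₀ is not rejected.
H₀ is true (actually the new design has no effect on signup rate).
The decision matches the true state — no error.

No error — this is a correct decision.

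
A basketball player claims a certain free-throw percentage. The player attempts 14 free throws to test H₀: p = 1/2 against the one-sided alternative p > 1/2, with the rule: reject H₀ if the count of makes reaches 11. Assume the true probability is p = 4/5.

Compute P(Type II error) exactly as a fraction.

Under the alternative p = 4/5, X ~ Binomial(14, 4/5); β is the probability the test does not reject, P(X < 11).
Equivalently, β = 1 − P(X ≥ 11) = 1842102761/6103515625.

1842102761/6103515625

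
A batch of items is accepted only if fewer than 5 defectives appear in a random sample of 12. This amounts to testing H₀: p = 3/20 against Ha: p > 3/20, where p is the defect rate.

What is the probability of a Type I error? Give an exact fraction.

The significance level is the probability, assuming p = 3/20, of seeing 5 or more defectives in 12 draws.
α = 1 − P(X ≤ 4) = 1 − 399801586216033/409600000000000 = 9798413783967/409600000000000.

9798413783967/409600000000000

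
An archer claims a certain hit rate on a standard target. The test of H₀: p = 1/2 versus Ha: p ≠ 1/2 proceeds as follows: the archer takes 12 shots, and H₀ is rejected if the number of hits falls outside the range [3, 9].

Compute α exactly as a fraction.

The significance level is the null-hypothesis probability of the rejection region {≤2} ∪ {≥10}.
The two tails are symmetric, so α = 2·(1 + 12 + 66)/2^12 = 158/4096 = 79/2048.

79/2048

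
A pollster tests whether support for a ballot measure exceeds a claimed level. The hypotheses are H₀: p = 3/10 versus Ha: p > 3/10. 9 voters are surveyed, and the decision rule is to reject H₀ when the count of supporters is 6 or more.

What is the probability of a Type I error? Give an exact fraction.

12647421/500000000

α = P(reject H₀ | H₀ true) = P(K ≥ 6 | p = 3/10), with K ~ Binomial(9, 3/10).
P(K ≥ 6) = Σ_{j=6}^{9} C(9,j)·(3/10)^j·(7/10)^{9-j} = 12647421/500000000.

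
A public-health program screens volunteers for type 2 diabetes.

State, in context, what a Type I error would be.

With the conventional null hypothesis that the patient does not have type 2 diabetes:
A Type I error is rejecting H₀ when H₀ is true.
Here that means flagging the patient as positive and ordering follow-up testing when actually the patient does not have type 2 diabetes.

A Type I error would mean concluding that the patient has type 2 diabetes when in fact the patient does not have type 2 diabetes.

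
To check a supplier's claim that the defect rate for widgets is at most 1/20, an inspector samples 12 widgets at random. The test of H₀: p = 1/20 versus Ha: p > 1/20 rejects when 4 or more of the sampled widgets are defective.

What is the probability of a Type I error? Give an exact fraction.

Under H₀, X ~ Binomial(12, 1/20); the Type I error rate is P(X ≥ 4).
α = 1 − P(X ≤ 3) = 1 − 817367938474207/819200000000000 = 1832061525793/819200000000000.

1832061525793/819200000000000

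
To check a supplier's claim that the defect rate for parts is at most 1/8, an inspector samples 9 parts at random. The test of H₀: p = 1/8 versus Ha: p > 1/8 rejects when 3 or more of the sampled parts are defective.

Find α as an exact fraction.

3083341/33554432

The significance level is the probability, assuming p = 1/8, of seeing 3 or more defectives in 9 draws.
α = 1 − P(Y ≤ 2) = 1 − 30471091/33554432 = 3083341/33554432.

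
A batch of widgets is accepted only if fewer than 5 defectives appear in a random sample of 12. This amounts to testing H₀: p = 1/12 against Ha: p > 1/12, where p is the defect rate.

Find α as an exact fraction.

α = P(reject H₀ | H₀ true) = P(K ≥ 5 | p = 1/12), K ~ Binomial(12, 1/12).
Computing the lower-tail complement: 1 − 1483149097639/1486016741376 = 2867643737/1486016741376.

2867643737/1486016741376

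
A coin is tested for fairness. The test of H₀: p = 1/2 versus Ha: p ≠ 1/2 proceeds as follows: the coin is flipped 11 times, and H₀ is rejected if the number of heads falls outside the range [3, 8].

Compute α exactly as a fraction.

The significance level is the null-hypothesis probability of the rejection region {≤2} ∪ {≥9}.
By symmetry, α = 2·P(Y ≤ 2) = 2·(1 + 11 + 55)/2048 = 134/2048 = 67/1024.

67/1024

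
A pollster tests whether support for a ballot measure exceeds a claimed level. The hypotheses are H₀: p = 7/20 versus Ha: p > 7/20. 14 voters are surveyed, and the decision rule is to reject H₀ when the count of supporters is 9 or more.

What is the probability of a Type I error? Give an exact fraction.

39884294187407537/1638400000000000000

α = P(reject H₀ | H₀ true) = P(X ≥ 9 | p = 7/20), with X ~ Binomial(14, 7/20).
Adding the binomial terms for j = 9 through 14 with p = 7/20 yields 39884294187407537/1638400000000000000.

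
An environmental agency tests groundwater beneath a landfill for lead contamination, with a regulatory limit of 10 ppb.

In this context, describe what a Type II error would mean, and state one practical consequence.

With the conventional null hypothesis that the lead concentration is at or below 10 ppb (safe):
A Type II error is failing to reject H₀ when H₀ is false.
Here that means certifying the site as safe when actually the lead concentration exceeds 10 ppb.

A Type II error would mean concluding that the lead concentration is at or below 10 ppb (safe) (or at least failing to establish that the lead concentration exceeds 10 ppb) when in fact the lead concentration exceeds 10 ppb. Consequence: a site with unsafe lead levels is certified clean, and people continue to be exposed.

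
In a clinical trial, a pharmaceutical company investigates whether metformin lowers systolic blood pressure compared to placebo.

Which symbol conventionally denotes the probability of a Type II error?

β

P(Type II error) = P(fail to reject H₀ | H₀ false) = β.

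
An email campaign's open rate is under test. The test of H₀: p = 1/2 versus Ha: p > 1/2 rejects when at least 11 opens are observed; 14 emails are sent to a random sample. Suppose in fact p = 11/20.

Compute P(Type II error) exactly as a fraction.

β = P(fail to reject H₀ | Ha true) = P(Y ≤ 10 | p = 11/20), Y ~ Binomial(14, 11/20).
Equivalently, β = 1 − P(Y ≥ 11) = 767413934602409223/819200000000000000.

767413934602409223/819200000000000000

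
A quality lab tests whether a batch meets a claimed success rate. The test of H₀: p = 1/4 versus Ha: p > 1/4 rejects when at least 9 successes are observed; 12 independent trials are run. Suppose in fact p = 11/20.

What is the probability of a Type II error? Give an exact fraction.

A Type II error is failing to reject when Ha holds: with p = 11/20, β = P(S ≤ 8).
Adding the binomial probabilities P(S=0)+…+P(S=8) at p = 11/20 gives 709043757719553/819200000000000.

709043757719553/819200000000000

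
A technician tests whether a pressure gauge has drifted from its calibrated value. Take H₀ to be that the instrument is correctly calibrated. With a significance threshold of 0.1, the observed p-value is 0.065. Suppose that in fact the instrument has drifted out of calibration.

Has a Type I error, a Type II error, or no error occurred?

Since p = 0.065 < α = 0.1, H₀ is rejected.
H₀ is false (actually the instrument has drifted out of calibration).
The decision matches the true state — no error.

No error (correct decision).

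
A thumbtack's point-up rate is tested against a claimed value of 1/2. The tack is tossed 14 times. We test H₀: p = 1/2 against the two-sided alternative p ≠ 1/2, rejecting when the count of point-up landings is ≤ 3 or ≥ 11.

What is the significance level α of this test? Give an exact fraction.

Under H₀, Y ~ Binomial(14, 1/2); α is the probability of landing in either tail, P(Y ≤ 3) + P(Y ≥ 11).
By symmetry, α = 2·P(Y ≤ 3) = 2·(1 + 14 + 91 + 364)/16384 = 940/16384 = 235/4096.

235/4096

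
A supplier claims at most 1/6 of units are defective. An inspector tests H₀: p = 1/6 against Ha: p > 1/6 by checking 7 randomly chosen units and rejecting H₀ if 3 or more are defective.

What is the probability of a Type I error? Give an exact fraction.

α = P(reject H₀ | H₀ true) = P(Y ≥ 3 | p = 1/6), Y ~ Binomial(7, 1/6).
Computing the lower-tail complement: 1 − 3125/3456 = 331/3456.

331/3456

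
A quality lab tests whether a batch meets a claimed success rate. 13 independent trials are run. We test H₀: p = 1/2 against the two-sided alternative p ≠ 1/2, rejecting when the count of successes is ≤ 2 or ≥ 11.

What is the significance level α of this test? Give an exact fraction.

23/1024

α = P(Y ≤ 2 or Y ≥ 11 | p = 1/2), Y ~ Binomial(13, 1/2).
Each tail has probability (1 + 13 + 78)/8192; doubling gives α = 184/8192 = 23/1024.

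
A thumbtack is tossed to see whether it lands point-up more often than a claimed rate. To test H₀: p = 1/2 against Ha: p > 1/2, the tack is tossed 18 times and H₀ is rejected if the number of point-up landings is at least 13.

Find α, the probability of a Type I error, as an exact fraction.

1577/32768

Under H₀, Y ~ Binomial(18, 1/2), and α = P(Y ≥ 13).
P(Y ≥ 13) = [C(18,13) + C(18,14) + C(18,15) + C(18,16) + C(18,17) + C(18,18)] / 2^18 = (8568 + 3060 + 816 + 153 + 18 + 1) / 262144 = 12616/262144 = 1577/32768.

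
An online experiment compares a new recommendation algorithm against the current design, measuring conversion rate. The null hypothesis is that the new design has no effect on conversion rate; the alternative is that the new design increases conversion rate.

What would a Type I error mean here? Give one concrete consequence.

A Type I error is rejecting H₀ when H₀ is true.
Here that means shipping the new feature to all users when actually the new design has no effect on conversion rate.

A Type I error would mean concluding that the new design increases conversion rate when in fact the new design has no effect on conversion rate. Consequence: engineering effort is spent shipping a change that doesn't actually help.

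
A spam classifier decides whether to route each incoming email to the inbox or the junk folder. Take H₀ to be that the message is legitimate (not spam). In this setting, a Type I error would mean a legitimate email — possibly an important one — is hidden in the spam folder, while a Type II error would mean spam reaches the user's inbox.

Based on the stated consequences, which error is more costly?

Type I error

The Type I consequence (a legitimate email — possibly an important one — is hidden in the spam folder) is more severe than the Type II consequence (spam reaches the user's inbox).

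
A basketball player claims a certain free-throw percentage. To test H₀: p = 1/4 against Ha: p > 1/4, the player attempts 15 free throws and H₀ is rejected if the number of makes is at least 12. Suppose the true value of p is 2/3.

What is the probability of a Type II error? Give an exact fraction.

11346539/14348907

A Type II error is failing to reject when Ha holds: with p = 2/3, β = P(S ≤ 11).
Equivalently, β = 1 − P(S ≥ 12) = 11346539/14348907.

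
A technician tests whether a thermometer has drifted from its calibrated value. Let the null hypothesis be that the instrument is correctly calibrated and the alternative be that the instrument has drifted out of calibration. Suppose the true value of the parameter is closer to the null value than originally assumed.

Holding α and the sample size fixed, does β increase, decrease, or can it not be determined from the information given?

A smaller true effect puts the Ha sampling distribution closer to H₀, so more of it falls in the non-rejection region.

It increases.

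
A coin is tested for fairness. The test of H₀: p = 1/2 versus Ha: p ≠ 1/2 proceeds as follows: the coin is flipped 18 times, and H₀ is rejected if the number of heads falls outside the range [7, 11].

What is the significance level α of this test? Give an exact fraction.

α = P(S ≤ 6 or S ≥ 12 | p = 1/2), S ~ Binomial(18, 1/2).
The two tails are symmetric, so α = 2·(1 + 18 + 153 + 816 + 3060 + 8568 + 18564)/2^18 = 62360/262144 = 7795/32768.

7795/32768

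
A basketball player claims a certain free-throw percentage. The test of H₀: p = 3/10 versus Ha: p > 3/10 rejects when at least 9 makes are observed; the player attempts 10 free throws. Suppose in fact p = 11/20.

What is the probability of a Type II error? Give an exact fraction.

Under the alternative p = 11/20, Y ~ Binomial(10, 11/20); β is the probability the test does not reject, P(Y < 9).
Summing C(10,j)·(11/20)^j·(9/20)^{10-j} for j = 0..8 gives 10001847283209/10240000000000.

10001847283209/10240000000000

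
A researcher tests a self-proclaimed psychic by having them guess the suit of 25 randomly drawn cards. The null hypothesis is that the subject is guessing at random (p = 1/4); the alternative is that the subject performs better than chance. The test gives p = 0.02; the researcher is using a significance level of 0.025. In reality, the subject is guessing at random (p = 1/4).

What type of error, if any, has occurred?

Since p = 0.02 < α = 0.025, H₀ is rejected.
H₀ is true (actually the subject is guessing at random (p = 1/4)).
Rejecting a true H₀ is a Type I error.

Type I error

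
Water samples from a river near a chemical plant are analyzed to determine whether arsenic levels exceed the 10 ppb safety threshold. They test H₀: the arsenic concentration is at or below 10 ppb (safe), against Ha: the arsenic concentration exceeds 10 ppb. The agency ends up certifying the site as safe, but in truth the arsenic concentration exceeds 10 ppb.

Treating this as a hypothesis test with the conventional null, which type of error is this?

'Certifying the site as safe' corresponds to failing to reject H₀.
H₀ was not rejected but H₀ is false — a Type II error (false negative).

Type II error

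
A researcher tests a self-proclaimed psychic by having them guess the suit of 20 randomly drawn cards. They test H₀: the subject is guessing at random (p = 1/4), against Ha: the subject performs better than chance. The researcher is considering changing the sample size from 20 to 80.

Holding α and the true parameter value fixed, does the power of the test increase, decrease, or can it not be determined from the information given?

More data shrinks sampling variability; the test statistic under Ha concentrates further from the null value, making rejection more likely.
Since power = 1 − β and β decreases, power increases.

It increases.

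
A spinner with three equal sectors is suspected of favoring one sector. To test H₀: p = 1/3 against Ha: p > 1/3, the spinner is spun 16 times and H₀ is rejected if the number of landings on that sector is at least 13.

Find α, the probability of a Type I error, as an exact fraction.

The Type I error probability is α = P(S ≥ 13) computed under H₀, where S ~ Binomial(16, 1/3).
Adding the binomial terms for j = 13 through 16 with p = 1/3 yields 4993/43046721.

4993/43046721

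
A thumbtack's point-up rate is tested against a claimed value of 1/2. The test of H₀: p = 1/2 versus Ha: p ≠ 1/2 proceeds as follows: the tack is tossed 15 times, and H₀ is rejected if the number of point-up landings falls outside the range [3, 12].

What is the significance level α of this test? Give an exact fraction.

The significance level is the null-hypothesis probability of the rejection region {≤2} ∪ {≥13}.
By symmetry, α = 2·P(S ≤ 2) = 2·(1 + 15 + 105)/32768 = 242/32768 = 121/16384.

121/16384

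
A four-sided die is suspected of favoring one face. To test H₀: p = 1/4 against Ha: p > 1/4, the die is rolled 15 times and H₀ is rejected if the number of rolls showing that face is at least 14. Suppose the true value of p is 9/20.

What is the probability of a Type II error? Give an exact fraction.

16382009719056418393/16384000000000000000

A Type II error is failing to reject when Ha holds: with p = 9/20, β = P(S ≤ 13).
Adding the binomial probabilities P(S=0)+…+P(S=13) at p = 9/20 gives 16382009719056418393/16384000000000000000.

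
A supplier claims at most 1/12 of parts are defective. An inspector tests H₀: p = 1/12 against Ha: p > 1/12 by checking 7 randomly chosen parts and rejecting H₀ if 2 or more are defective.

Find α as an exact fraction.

The significance level is the probability, assuming p = 1/12, of seeing 2 or more defectives in 7 draws.
Via the complement, α = 1 − Σ_{j=0}^{1} C(7,j)(1/12)^j(11/12)^{7-j} = 219095/1990656.

219095/1990656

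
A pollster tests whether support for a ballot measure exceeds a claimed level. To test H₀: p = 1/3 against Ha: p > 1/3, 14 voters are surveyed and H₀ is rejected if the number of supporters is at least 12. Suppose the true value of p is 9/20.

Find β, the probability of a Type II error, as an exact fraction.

A Type II error is failing to reject when Ha holds: with p = 9/20, β = P(Y ≤ 11).
Adding the binomial probabilities P(Y=0)+…+P(Y=11) at p = 9/20 gives 817437922121895041/819200000000000000.

817437922121895041/819200000000000000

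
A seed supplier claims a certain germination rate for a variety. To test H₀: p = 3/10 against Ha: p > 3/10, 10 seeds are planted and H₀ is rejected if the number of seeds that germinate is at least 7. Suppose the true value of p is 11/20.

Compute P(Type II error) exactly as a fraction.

β = P(fail to reject H₀ | Ha true) = P(Y ≤ 6 | p = 11/20), Y ~ Binomial(10, 11/20).
Adding the binomial probabilities P(Y=0)+…+P(Y=6) at p = 11/20 gives 1878942860721/2560000000000.

1878942860721/2560000000000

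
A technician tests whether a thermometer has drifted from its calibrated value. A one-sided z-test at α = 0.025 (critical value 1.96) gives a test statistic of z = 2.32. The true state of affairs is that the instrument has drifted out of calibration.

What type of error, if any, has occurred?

No error (correct decision).

The conventional null hypothesis is that the instrument is correctly calibrated.
Since z = 2.32 > z* = 1.96, H₀ is rejected.
H₀ is false (actually the instrument has drifted out of calibration).
The decision matches the true state — no error.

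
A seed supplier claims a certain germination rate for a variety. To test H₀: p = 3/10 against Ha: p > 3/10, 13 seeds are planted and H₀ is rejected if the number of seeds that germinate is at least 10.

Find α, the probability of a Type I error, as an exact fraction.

651960009/1000000000000

Under H₀, K ~ Binomial(13, 3/10), and α = P(K ≥ 10).
Summing C(13,j)(3/10)^j(7/10)^{13−j} for j = 10,…,13 gives 651960009/1000000000000.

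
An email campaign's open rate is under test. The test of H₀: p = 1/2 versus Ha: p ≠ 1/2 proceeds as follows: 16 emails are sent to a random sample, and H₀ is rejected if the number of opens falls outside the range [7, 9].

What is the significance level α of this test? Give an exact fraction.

The significance level is the null-hypothesis probability of the rejection region {≤6} ∪ {≥10}.
The two tails are symmetric, so α = 2·(1 + 16 + 120 + 560 + 1820 + 4368 + 8008)/2^16 = 29786/65536 = 14893/32768.

14893/32768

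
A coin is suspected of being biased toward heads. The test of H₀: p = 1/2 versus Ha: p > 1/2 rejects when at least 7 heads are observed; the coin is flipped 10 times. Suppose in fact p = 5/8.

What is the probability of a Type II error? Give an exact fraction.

148513581/268435456

Under the alternative p = 5/8, X ~ Binomial(10, 5/8); β is the probability the test does not reject, P(X < 7).
Adding the binomial probabilities P(X=0)+…+P(X=6) at p = 5/8 gives 148513581/268435456.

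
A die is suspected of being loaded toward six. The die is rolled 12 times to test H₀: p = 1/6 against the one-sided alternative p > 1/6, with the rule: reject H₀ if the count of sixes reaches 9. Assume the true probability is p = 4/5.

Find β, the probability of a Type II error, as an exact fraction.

10030813/48828125

A Type II error is failing to reject when Ha holds: with p = 4/5, β = P(S ≤ 8).
Summing C(12,j)·(4/5)^j·(1/5)^{12-j} for j = 0..8 gives 10030813/48828125.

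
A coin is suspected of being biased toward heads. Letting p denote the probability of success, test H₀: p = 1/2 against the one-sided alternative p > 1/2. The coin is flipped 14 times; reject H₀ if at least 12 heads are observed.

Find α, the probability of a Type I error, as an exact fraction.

53/8192

α = P(reject H₀ | H₀ true) = P(Y ≥ 12 | p = 1/2), with Y ~ Binomial(14, 1/2).
P(Y ≥ 12) = [C(14,12) + C(14,13) + C(14,14)] / 2^14 = (91 + 14 + 1) / 16384 = 106/16384 = 53/8192.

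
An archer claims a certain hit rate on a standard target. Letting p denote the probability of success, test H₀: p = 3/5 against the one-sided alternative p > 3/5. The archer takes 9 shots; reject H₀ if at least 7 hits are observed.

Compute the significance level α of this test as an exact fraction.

452709/1953125

Under H₀, K ~ Binomial(9, 3/5), and α = P(K ≥ 7).
Summing C(9,j)(3/5)^j(2/5)^{9−j} for j = 7,…,9 gives 452709/1953125.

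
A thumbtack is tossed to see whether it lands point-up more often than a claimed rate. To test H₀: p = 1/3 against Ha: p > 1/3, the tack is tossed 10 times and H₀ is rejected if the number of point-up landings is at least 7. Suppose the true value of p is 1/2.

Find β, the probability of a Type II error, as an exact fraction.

53/64

Under the alternative p = 1/2, S ~ Binomial(10, 1/2); β is the probability the test does not reject, P(S < 7).
Adding the binomial probabilities P(S=0)+…+P(S=6) at p = 1/2 gives 53/64.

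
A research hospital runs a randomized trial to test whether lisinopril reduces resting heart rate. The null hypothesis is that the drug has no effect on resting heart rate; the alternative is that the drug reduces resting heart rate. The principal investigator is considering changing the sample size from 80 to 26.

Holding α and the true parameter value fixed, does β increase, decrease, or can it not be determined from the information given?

Reducing n widens both sampling distributions, so the test has less ability to distinguish Ha from H₀.

It increases.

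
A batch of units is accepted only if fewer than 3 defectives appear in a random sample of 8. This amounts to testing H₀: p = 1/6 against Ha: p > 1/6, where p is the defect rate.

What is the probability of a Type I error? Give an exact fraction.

75497/559872

Under H₀, K ~ Binomial(8, 1/6); the Type I error rate is P(K ≥ 3).
Via the complement, α = 1 − Σ_{j=0}^{2} C(8,j)(1/6)^j(5/6)^{8-j} = 75497/559872.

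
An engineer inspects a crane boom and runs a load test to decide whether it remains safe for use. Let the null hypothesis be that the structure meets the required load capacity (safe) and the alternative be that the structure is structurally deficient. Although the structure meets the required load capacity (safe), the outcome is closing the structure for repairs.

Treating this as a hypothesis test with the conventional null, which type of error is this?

Type I error

'Closing the structure for repairs' corresponds to rejecting H₀.
H₀ was rejected but H₀ is true — a Type I error (false positive).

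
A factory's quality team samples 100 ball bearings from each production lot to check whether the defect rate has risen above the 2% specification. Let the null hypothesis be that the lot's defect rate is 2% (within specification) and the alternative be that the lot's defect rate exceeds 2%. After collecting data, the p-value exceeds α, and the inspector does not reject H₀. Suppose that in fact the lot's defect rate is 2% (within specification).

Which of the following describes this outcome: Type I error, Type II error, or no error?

No error (correct decision).

The test retained a true H₀ — the decision matches the true state.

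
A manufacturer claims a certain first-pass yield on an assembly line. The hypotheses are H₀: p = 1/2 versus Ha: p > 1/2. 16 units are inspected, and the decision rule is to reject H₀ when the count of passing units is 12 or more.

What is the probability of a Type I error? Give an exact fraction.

2517/65536

α = P(reject H₀ | H₀ true) = P(Y ≥ 12 | p = 1/2), with Y ~ Binomial(16, 1/2).
P(Y ≥ 12) = [C(16,12) + C(16,13) + C(16,14) + C(16,15) + C(16,16)] / 2^16 = (1820 + 560 + 120 + 16 + 1) / 65536 = 2517/65536.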